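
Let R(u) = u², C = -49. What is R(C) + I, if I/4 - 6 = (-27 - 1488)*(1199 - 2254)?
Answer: 6395725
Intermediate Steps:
I = 6393324 (I = 24 + 4*((-27 - 1488)*(1199 - 2254)) = 24 + 4*(-1515*(-1055)) = 24 + 4*1598325 = 24 + 6393300 = 6393324)
R(C) + I = (-49)² + 6393324 = 2401 + 6393324 = 6395725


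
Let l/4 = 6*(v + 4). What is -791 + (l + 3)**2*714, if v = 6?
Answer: 42160195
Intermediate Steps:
l = 240 (l = 4*(6*(6 + 4)) = 4*(6*10) = 4*60 = 240)
-791 + (l + 3)**2*714 = -791 + (240 + 3)**2*714 = -791 + 243**2*714 = -791 + 59049*714 = -791 + 42160986 = 42160195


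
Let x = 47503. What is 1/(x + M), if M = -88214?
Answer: -1/40711 ≈ -2.4563e-5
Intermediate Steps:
1/(x + M) = 1/(47503 - 88214) = 1/(-40711) = -1/40711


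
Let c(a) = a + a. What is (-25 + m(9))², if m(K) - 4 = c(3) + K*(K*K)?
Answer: 509796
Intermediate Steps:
c(a) = 2*a
m(K) = 10 + K³ (m(K) = 4 + (2*3 + K*(K*K)) = 4 + (6 + K*K²) = 4 + (6 + K³) = 10 + K³)
(-25 + m(9))² = (-25 + (10 + 9³))² = (-25 + (10 + 729))² = (-25 + 739)² = 714² = 509796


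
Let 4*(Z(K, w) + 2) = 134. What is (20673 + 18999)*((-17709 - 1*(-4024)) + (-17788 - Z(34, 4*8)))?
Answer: -1249846524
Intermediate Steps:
Z(K, w) = 63/2 (Z(K, w) = -2 + (1/4)*134 = -2 + 67/2 = 63/2)
(20673 + 18999)*((-17709 - 1*(-4024)) + (-17788 - Z(34, 4*8))) = (20673 + 18999)*((-17709 - 1*(-4024)) + (-17788 - 1*63/2)) = 39672*((-17709 + 4024) + (-17788 - 63/2)) = 39672*(-13685 - 35639/2) = 39672*(-63009/2) = -1249846524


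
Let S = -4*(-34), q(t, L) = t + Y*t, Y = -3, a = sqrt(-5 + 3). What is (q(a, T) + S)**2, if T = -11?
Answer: 18488 - 544*I*sqrt(2) ≈ 18488.0 - 769.33*I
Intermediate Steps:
a = I*sqrt(2) (a = sqrt(-2) = I*sqrt(2) ≈ 1.4142*I)
q(t, L) = -2*t (q(t, L) = t - 3*t = -2*t)
S = 136
(q(a, T) + S)**2 = (-2*I*sqrt(2) + 136)**2 = (136 - 2*I*sqrt(2))**2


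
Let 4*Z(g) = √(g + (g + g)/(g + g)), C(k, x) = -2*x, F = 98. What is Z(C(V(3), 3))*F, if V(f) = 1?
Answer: 49*I*√5/2 ≈ 54.784*I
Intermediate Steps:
Z(g) = √(1 + g)/4 (Z(g) = √(g + (g + g)/(g + g))/4 = √(g + (2*g)/((2*g)))/4 = √(g + (2*g)*(1/(2*g)))/4 = √(g + 1)/4 = √(1 + g)/4)
Z(C(V(3), 3))*F = (√(1 - 2*3)/4)*98 = (√(1 - 6)/4)*98 = (√(-5)/4)*98 = ((I*√5)/4)*98 = (I*√5/4)*98 = 49*I*√5/2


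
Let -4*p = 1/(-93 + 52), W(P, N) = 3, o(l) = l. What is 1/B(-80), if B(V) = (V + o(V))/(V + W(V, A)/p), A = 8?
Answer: -103/40 ≈ -2.5750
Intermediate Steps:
p = 1/164 (p = -1/(4*(-93 + 52)) = -¼/(-41) = -¼*(-1/41) = 1/164 ≈ 0.0060976)
B(V) = 2*V/(492 + V) (B(V) = (V + V)/(V + 3/(1/164)) = (2*V)/(V + 3*164) = (2*V)/(V + 492) = (2*V)/(492 + V) = 2*V/(492 + V))
1/B(-80) = 1/(2*(-80)/(492 - 80)) = 1/(2*(-80)/412) = 1/(2*(-80)*(1/412)) = 1/(-40/103) = -103/40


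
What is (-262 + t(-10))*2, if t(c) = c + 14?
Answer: -516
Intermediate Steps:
t(c) = 14 + c
(-262 + t(-10))*2 = (-262 + (14 - 10))*2 = (-262 + 4)*2 = -258*2 = -516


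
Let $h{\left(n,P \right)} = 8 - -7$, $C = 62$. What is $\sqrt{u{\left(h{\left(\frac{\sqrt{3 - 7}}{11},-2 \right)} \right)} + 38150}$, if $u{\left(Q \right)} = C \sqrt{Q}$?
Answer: $\sqrt{38150 + 62 \sqrt{15}} \approx 195.93$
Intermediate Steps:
$h{\left(n,P \right)} = 15$ ($h{\left(n,P \right)} = 8 + 7 = 15$)
$u{\left(Q \right)} = 62 \sqrt{Q}$
$\sqrt{u{\left(h{\left(\frac{\sqrt{3 - 7}}{11},-2 \right)} \right)} + 38150} = \sqrt{62 \sqrt{15} + 38150} = \sqrt{38150 + 62 \sqrt{15}}$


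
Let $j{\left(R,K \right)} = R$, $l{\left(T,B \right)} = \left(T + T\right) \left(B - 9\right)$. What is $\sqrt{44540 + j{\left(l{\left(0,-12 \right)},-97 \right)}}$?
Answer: $2 \sqrt{11135} \approx 211.04$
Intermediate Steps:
$l{\left(T,B \right)} = 2 T \left(-9 + B\right)$
$\sqrt{44540 + j{\left(l{\left(0,-12 \right)},-97 \right)}} = \sqrt{44540 + 2 \cdot 0 \left(-9 - 12\right)} = \sqrt{44540 + 2 \cdot 0 \left(-21\right)} = \sqrt{44540 + 0} = \sqrt{44540} = 2 \sqrt{11135}$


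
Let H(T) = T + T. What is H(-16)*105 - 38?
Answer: -3398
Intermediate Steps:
H(T) = 2*T
H(-16)*105 - 38 = (2*(-16))*105 - 38 = -32*105 - 38 = -3360 - 38 = -3398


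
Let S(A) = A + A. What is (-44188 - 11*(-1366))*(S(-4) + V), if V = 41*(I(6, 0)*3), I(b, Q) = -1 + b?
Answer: -17701334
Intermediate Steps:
S(A) = 2*A
V = 615 (V = 41*((-1 + 6)*3) = 41*(5*3) = 41*15 = 615)
(-44188 - 11*(-1366))*(S(-4) + V) = (-44188 - 11*(-1366))*(2*(-4) + 615) = (-44188 + 15026)*(-8 + 615) = -29162*607 = -17701334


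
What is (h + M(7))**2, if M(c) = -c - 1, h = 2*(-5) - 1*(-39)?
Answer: 441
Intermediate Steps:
h = 29 (h = -10 + 39 = 29)
M(c) = -1 - c
(h + M(7))**2 = (29 + (-1 - 1*7))**2 = (29 + (-1 - 7))**2 = (29 - 8)**2 = 21**2 = 441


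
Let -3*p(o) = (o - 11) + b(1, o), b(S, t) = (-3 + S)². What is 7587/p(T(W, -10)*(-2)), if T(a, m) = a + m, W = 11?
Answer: 2529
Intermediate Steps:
p(o) = 7/3 - o/3 (p(o) = -((o - 11) + (-3 + 1)²)/3 = -((-11 + o) + (-2)²)/3 = -((-11 + o) + 4)/3 = -(-7 + o)/3 = 7/3 - o/3)
7587/p(T(W, -10)*(-2)) = 7587/(7/3 - (11 - 10)*(-2)/3) = 7587/(7/3 - (-2)/3) = 7587/(7/3 - ⅓*(-2)) = 7587/(7/3 + ⅔) = 7587/3 = 7587*(⅓) = 2529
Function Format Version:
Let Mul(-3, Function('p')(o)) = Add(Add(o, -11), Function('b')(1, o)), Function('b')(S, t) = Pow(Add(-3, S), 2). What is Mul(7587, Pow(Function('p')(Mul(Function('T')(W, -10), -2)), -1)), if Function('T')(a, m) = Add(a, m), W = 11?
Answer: 2529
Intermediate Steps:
Function('p')(o) = Add(Rational(7, 3), Mul(Rational(-1, 3), o)) (Function('p')(o) = Mul(Rational(-1, 3), Add(Add(o, -11), Pow(Add(-3, 1), 2))) = Mul(Rational(-1, 3), Add(Add(-11, o), Pow(-2, 2))) = Mul(Rational(-1, 3), Add(Add(-11, o), 4)) = Mul(Rational(-1, 3), Add(-7, o)) = Add(Rational(7, 3), Mul(Rational(-1, 3), o)))
Mul(7587, Pow(Function('p')(Mul(Function('T')(W, -10), -2)), -1)) = Mul(7587, Pow(Add(Rational(7, 3), Mul(Rational(-1, 3), Mul(Add(11, -10), -2))), -1)) = Mul(7587, Pow(Add(Rational(7, 3), Mul(Rational(-1, 3), Mul(1, -2))), -1)) = Mul(7587, Pow(Add(Rational(7, 3), Mul(Rational(-1, 3), -2)), -1)) = Mul(7587, Pow(Add(Rational(7, 3), Rational(2, 3)), -1)) = Mul(7587, Pow(3, -1)) = Mul(7587, Rational(1, 3)) = 2529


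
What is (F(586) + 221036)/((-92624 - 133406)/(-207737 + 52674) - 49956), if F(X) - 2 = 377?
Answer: -34333274145/7746101198 ≈ -4.4323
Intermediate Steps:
F(X) = 379 (F(X) = 2 + 377 = 379)
(F(586) + 221036)/((-92624 - 133406)/(-207737 + 52674) - 49956) = (379 + 221036)/((-92624 - 133406)/(-207737 + 52674) - 49956) = 221415/(-226030/(-155063) - 49956) = 221415/(-226030*(-1/155063) - 49956) = 221415/(226030/155063 - 49956) = 221415/(-7746101198/155063) = 221415*(-155063/7746101198) = -34333274145/7746101198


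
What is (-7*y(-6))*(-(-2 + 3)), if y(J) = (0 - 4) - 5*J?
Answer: 182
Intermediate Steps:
y(J) = -4 - 5*J
(-7*y(-6))*(-(-2 + 3)) = (-7*(-4 - 5*(-6)))*(-(-2 + 3)) = (-7*(-4 + 30))*(-1*1) = -7*26*(-1) = -182*(-1) = 182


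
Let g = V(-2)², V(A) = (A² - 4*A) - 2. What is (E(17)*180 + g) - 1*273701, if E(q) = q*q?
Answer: -221581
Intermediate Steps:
V(A) = -2 + A² - 4*A
E(q) = q²
g = 100 (g = (-2 + (-2)² - 4*(-2))² = (-2 + 4 + 8)² = 10² = 100)
(E(17)*180 + g) - 1*273701 = (17²*180 + 100) - 1*273701 = (289*180 + 100) - 273701 = (52020 + 100) - 273701 = 52120 - 273701 = -221581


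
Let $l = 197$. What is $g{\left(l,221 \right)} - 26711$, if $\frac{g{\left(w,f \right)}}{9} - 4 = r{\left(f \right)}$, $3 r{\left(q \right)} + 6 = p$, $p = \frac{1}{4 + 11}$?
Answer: $- \frac{133464}{5} \approx -26693.0$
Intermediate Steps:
$p = \frac{1}{15} \approx 0.066667$
$r{\left(q \right)} = - \frac{89}{45}$ ($r{\left(q \right)} = -2 + \frac{1}{3} \cdot \frac{1}{15} = -2 + \frac{1}{45} = - \frac{89}{45}$)
$g{\left(w,f \right)} = \frac{91}{5}$ ($g{\left(w,f \right)} = 36 + 9 \left(- \frac{89}{45}\right) = 36 - \frac{89}{5} = \frac{91}{5}$)
$g{\left(l,221 \right)} - 26711 = \frac{91}{5} - 26711 = - \frac{133464}{5}$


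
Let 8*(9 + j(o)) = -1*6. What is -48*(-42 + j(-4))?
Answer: 2484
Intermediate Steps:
j(o) = -39/4 (j(o) = -9 + (-1*6)/8 = -9 + (⅛)*(-6) = -9 - ¾ = -39/4)
-48*(-42 + j(-4)) = -48*(-42 - 39/4) = -48*(-207/4) = 2484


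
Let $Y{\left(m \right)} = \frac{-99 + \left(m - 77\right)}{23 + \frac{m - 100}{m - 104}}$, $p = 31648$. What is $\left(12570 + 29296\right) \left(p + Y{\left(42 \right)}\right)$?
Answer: $\frac{491478831646}{371} \approx 1.3247 \cdot 10^{9}$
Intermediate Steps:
$Y{\left(m \right)} = \frac{-176 + m}{23 + \frac{-100 + m}{-104 + m}}$ ($Y{\left(m \right)} = \frac{-99 + \left(-77 + m\right)}{23 + \frac{-100 + m}{-104 + m}} = \frac{-176 + m}{23 + \frac{-100 + m}{-104 + m}}$)
$\left(12570 + 29296\right) \left(p + Y{\left(42 \right)}\right) = \left(12570 + 29296\right) \left(31648 + \frac{18304 + 42^{2} - 11760}{4 \left(-623 + 6 \cdot 42\right)}\right) = 41866 \left(31648 + \frac{18304 + 1764 - 11760}{4 \left(-623 + 252\right)}\right) = 41866 \left(31648 + \frac{1}{4} \frac{1}{-371} \cdot 8308\right) = 41866 \left(31648 + \frac{1}{4} \left(- \frac{1}{371}\right) 8308\right) = 41866 \left(31648 - \frac{2077}{371}\right) = 41866 \cdot \frac{11739331}{371} = \frac{491478831646}{371}$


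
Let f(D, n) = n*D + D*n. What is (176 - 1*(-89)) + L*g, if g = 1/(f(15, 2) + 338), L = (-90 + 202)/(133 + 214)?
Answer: 18299101/69053 ≈ 265.00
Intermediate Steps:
f(D, n) = 2*D*n (f(D, n) = D*n + D*n = 2*D*n)
L = 112/347 ≈ 0.32277
g = 1/398 (g = 1/(2*15*2 + 338) = 1/(60 + 338) = 1/398 ≈ 0.0025126)
(176 - 1*(-89)) + L*g = (176 - 1*(-89)) + (112/347)*(1/398) = (176 + 89) + 56/69053 = 265 + 56/69053 = 18299101/69053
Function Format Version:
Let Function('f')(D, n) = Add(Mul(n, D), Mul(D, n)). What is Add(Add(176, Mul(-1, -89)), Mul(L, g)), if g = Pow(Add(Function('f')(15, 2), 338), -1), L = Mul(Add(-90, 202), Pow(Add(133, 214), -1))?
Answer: Rational(18299101, 69053) ≈ 265.00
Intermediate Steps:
Function('f')(D, n) = Mul(2, D, n) (Function('f')(D, n) = Add(Mul(D, n), Mul(D, n)) = Mul(2, D, n))
L = Rational(112, 347) (L = Mul(112, Pow(347, -1)) = Mul(112, Rational(1, 347)) = Rational(112, 347) ≈ 0.32277)
g = Rational(1, 398) (g = Pow(Add(Mul(2, 15, 2), 338), -1) = Pow(Add(60, 338), -1) = Pow(398, -1) = Rational(1, 398) ≈ 0.0025126)
Add(Add(176, Mul(-1, -89)), Mul(L, g)) = Add(Add(176, Mul(-1, -89)), Mul(Rational(112, 347), Rational(1, 398))) = Add(Add(176, 89), Rational(56, 69053)) = Add(265, Rational(56, 69053)) = Rational(18299101, 69053)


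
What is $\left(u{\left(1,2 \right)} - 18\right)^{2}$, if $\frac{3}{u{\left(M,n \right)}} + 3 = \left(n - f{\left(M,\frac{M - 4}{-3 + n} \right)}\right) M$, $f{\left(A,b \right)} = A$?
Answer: $\frac{1521}{4} \approx 380.25$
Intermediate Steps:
$u{\left(M,n \right)} = \frac{3}{-3 + M \left(n - M\right)}$ ($u{\left(M,n \right)} = \frac{3}{-3 + \left(n - M\right) M} = \frac{3}{-3 + M \left(n - M\right)}$)
$\left(u{\left(1,2 \right)} - 18\right)^{2} = \left(\frac{3}{-3 - 1^{2} + 1 \cdot 2} - 18\right)^{2} = \left(\frac{3}{-3 - 1 + 2} - 18\right)^{2} = \left(\frac{3}{-2} - 18\right)^{2} = \left(3 \left(- \frac{1}{2}\right) - 18\right)^{2} = \left(- \frac{3}{2} - 18\right)^{2} = \left(- \frac{39}{2}\right)^{2} = \frac{1521}{4}$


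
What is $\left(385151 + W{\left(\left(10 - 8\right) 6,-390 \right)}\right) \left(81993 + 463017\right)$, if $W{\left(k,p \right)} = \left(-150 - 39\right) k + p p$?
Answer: $291571084830$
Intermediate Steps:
$W{\left(k,p \right)} = p^{2} - 189 k$ ($W{\left(k,p \right)} = \left(-150 - 39\right) k + p^{2} = - 189 k + p^{2} = p^{2} - 189 k$)
$\left(385151 + W{\left(\left(10 - 8\right) 6,-390 \right)}\right) \left(81993 + 463017\right) = \left(385151 + \left(\left(-390\right)^{2} - 189 \left(10 - 8\right) 6\right)\right) \left(81993 + 463017\right) = \left(385151 + \left(152100 - 189 \cdot 2 \cdot 6\right)\right) 545010 = \left(385151 + \left(152100 - 2268\right)\right) 545010 = \left(385151 + 149832\right) 545010 = 534983 \cdot 545010 = 291571084830$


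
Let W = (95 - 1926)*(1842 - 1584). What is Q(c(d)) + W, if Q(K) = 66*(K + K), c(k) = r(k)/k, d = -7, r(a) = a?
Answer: -472266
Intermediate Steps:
c(k) = 1 (c(k) = k/k = 1)
W = -472398 (W = -1831*258 = -472398)
Q(K) = 132*K (Q(K) = 66*(2*K) = 132*K)
Q(c(d)) + W = 132*1 - 472398 = 132 - 472398 = -472266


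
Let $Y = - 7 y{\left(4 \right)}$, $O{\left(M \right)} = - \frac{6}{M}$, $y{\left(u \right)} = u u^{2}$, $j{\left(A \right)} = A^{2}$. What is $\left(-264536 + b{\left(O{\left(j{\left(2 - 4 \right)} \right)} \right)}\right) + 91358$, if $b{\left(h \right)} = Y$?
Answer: $-173626$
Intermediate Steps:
$y{\left(u \right)} = u^{3}$
$Y = -448$ ($Y = - 7 \cdot 4^{3} = \left(-7\right) 64 = -448$)
$b{\left(h \right)} = -448$
$\left(-264536 + b{\left(O{\left(j{\left(2 - 4 \right)} \right)} \right)}\right) + 91358 = \left(-264536 - 448\right) + 91358 = -264984 + 91358 = -173626$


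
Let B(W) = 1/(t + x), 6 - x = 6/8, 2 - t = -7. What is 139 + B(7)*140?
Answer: 8483/57 ≈ 148.82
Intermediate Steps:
t = 9 (t = 2 - 1*(-7) = 2 + 7 = 9)
x = 21/4 (x = 6 - 6/8 = 6 - 1*¾ = 6 - ¾ = 21/4 ≈ 5.2500)
B(W) = 4/57 (B(W) = 1/(9 + 21/4) = 1/(57/4) = 4/57)
139 + B(7)*140 = 139 + (4/57)*140 = 139 + 560/57 = 8483/57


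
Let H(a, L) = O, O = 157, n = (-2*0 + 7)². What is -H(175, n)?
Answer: -157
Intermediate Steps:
n = 49 (n = (0 + 7)² = 7² = 49)
H(a, L) = 157
-H(175, n) = -1*157 = -157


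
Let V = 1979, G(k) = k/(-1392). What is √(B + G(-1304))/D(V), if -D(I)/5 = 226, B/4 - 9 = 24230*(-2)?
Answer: -I*√5867581542/196620 ≈ -0.38958*I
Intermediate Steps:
G(k) = -k/1392 (G(k) = k*(-1/1392) = -k/1392)
B = -193804 (B = 36 + 4*(24230*(-2)) = 36 + 4*(-48460) = 36 - 193840 = -193804)
D(I) = -1130 (D(I) = -5*226 = -1130)
√(B + G(-1304))/D(V) = √(-193804 - 1/1392*(-1304))/(-1130) = √(-193804 + 163/174)*(-1/1130) = √(-33721733/174)*(-1/1130) = (I*√5867581542/174)*(-1/1130) = -I*√5867581542/196620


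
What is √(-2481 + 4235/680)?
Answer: I*√11443346/68 ≈ 49.747*I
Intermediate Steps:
√(-2481 + 4235/680) = √(-2481 + 4235*(1/680)) = √(-2481 + 847/136) = √(-336569/136) = I*√11443346/68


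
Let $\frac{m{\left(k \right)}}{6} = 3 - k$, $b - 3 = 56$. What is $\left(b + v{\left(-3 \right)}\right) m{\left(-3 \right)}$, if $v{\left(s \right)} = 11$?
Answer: $2520$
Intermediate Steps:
$b = 59$ ($b = 3 + 56 = 59$)
$m{\left(k \right)} = 18 - 6 k$ ($m{\left(k \right)} = 6 \left(3 - k\right) = 18 - 6 k$)
$\left(b + v{\left(-3 \right)}\right) m{\left(-3 \right)} = \left(59 + 11\right) \left(18 - -18\right) = 70 \left(18 + 18\right) = 70 \cdot 36 = 2520$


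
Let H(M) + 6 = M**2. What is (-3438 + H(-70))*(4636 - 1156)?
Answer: 5066880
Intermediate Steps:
H(M) = -6 + M**2
(-3438 + H(-70))*(4636 - 1156) = (-3438 + (-6 + (-70)**2))*(4636 - 1156) = (-3438 + (-6 + 4900))*3480 = (-3438 + 4894)*3480 = 1456*3480 = 5066880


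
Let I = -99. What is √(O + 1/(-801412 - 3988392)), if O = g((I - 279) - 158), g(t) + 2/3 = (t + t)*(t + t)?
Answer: √59320844018807033541/7184706 ≈ 1072.0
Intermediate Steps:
g(t) = -⅔ + 4*t² (g(t) = -⅔ + (t + t)*(t + t) = -⅔ + (2*t)*(2*t) = -⅔ + 4*t²)
O = 3447550/3 (O = -⅔ + 4*((-99 - 279) - 158)² = -⅔ + 4*(-378 - 158)² = -⅔ + 4*(-536)² = -⅔ + 4*287296 = -⅔ + 1149184 = 3447550/3 ≈ 1.1492e+6)
√(O + 1/(-801412 - 3988392)) = √(3447550/3 + 1/(-801412 - 3988392)) = √(3447550/3 + 1/(-4789804)) = √(3447550/3 - 1/4789804) = √(16513088780197/14369412) = √59320844018807033541/7184706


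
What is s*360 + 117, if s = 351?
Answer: 126477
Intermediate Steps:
s*360 + 117 = 351*360 + 117 = 126360 + 117 = 126477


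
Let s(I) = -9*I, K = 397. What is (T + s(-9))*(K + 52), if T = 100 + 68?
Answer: 111801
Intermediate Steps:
T = 168
(T + s(-9))*(K + 52) = (168 - 9*(-9))*(397 + 52) = (168 + 81)*449 = 249*449 = 111801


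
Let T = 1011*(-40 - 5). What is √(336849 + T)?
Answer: 7*√5946 ≈ 539.77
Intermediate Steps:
T = -45495 (T = 1011*(-45) = -45495)
√(336849 + T) = √(336849 - 45495) = √291354 = 7*√5946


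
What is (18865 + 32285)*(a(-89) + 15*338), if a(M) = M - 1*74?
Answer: 250993050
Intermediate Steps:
a(M) = -74 + M (a(M) = M - 74 = -74 + M)
(18865 + 32285)*(a(-89) + 15*338) = (18865 + 32285)*((-74 - 89) + 15*338) = 51150*(-163 + 5070) = 51150*4907 = 250993050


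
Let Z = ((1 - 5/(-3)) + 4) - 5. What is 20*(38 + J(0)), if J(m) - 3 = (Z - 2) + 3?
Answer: 2620/3 ≈ 873.33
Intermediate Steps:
Z = 5/3 (Z = ((1 - 5*(-1)/3) + 4) - 5 = ((1 - 1*(-5/3)) + 4) - 5 = ((1 + 5/3) + 4) - 5 = (8/3 + 4) - 5 = 20/3 - 5 = 5/3 ≈ 1.6667)
J(m) = 17/3 (J(m) = 3 + ((5/3 - 2) + 3) = 3 + (-1/3 + 3) = 3 + 8/3 = 17/3)
20*(38 + J(0)) = 20*(38 + 17/3) = 20*(131/3) = 2620/3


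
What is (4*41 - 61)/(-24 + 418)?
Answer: 103/394 ≈ 0.26142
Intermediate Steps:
(4*41 - 61)/(-24 + 418) = (164 - 61)/394 = 103*(1/394) = 103/394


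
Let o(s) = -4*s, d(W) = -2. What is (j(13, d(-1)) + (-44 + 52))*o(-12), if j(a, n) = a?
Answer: 1008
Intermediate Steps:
(j(13, d(-1)) + (-44 + 52))*o(-12) = (13 + (-44 + 52))*(-4*(-12)) = (13 + 8)*48 = 21*48 = 1008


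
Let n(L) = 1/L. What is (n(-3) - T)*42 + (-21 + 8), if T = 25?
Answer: -1077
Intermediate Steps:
(n(-3) - T)*42 + (-21 + 8) = (1/(-3) - 1*25)*42 + (-21 + 8) = (-⅓ - 25)*42 - 13 = -76/3*42 - 13 = -1064 - 13 = -1077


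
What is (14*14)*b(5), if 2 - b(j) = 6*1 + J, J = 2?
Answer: -1176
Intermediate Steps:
b(j) = -6 (b(j) = 2 - (6*1 + 2) = 2 - (6 + 2) = 2 - 1*8 = 2 - 8 = -6)
(14*14)*b(5) = (14*14)*(-6) = 196*(-6) = -1176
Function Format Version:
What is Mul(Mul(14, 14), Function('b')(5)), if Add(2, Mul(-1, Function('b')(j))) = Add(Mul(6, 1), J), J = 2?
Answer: -1176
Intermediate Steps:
Function('b')(j) = -6 (Function('b')(j) = Add(2, Mul(-1, Add(Mul(6, 1), 2))) = Add(2, Mul(-1, Add(6, 2))) = Add(2, Mul(-1, 8)) = Add(2, -8) = -6)
Mul(Mul(14, 14), Function('b')(5)) = Mul(Mul(14, 14), -6) = Mul(196, -6) = -1176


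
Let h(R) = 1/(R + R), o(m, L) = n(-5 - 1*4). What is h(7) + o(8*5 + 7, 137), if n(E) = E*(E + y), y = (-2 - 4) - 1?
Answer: 2017/14 ≈ 144.07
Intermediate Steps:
y = -7 (y = -6 - 1 = -7)
n(E) = E*(-7 + E) (n(E) = E*(E - 7) = E*(-7 + E))
o(m, L) = 144 (o(m, L) = (-5 - 1*4)*(-7 + (-5 - 1*4)) = (-5 - 4)*(-7 + (-5 - 4)) = -9*(-7 - 9) = -9*(-16) = 144)
h(R) = 1/(2*R)
h(7) + o(8*5 + 7, 137) = (½)/7 + 144 = (½)*(⅐) + 144 = 1/14 + 144 = 2017/14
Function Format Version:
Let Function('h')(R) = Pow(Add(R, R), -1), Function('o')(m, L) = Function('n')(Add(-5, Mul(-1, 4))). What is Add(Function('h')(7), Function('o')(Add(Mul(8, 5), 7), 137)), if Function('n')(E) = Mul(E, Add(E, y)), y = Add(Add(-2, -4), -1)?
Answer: Rational(2017, 14) ≈ 144.07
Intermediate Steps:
y = -7 (y = Add(-6, -1) = -7)
Function('n')(E) = Mul(E, Add(-7, E)) (Function('n')(E) = Mul(E, Add(E, -7)) = Mul(E, Add(-7, E)))
Function('o')(m, L) = 144 (Function('o')(m, L) = Mul(Add(-5, Mul(-1, 4)), Add(-7, Add(-5, Mul(-1, 4)))) = Mul(Add(-5, -4), Add(-7, Add(-5, -4))) = Mul(-9, Add(-7, -9)) = Mul(-9, -16) = 144)
Function('h')(R) = Mul(Rational(1, 2), Pow(R, -1)) (Function('h')(R) = Pow(Mul(2, R), -1) = Mul(Rational(1, 2), Pow(R, -1)))
Add(Function('h')(7), Function('o')(Add(Mul(8, 5), 7), 137)) = Add(Mul(Rational(1, 2), Pow(7, -1)), 144) = Add(Mul(Rational(1, 2), Rational(1, 7)), 144) = Add(Rational(1, 14), 144) = Rational(2017, 14)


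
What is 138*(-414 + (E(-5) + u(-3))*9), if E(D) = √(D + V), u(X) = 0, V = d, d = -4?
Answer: -57132 + 3726*I ≈ -57132.0 + 3726.0*I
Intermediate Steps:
V = -4
E(D) = √(-4 + D) (E(D) = √(D - 4) = √(-4 + D))
138*(-414 + (E(-5) + u(-3))*9) = 138*(-414 + (√(-4 - 5) + 0)*9) = 138*(-414 + (√(-9) + 0)*9) = 138*(-414 + (3*I + 0)*9) = 138*(-414 + (3*I)*9) = 138*(-414 + 27*I) = -57132 + 3726*I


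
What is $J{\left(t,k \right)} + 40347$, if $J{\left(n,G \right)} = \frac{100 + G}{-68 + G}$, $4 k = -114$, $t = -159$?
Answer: $\frac{7786828}{193} \approx 40346.0$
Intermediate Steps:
$k = - \frac{57}{2}$ ($k = \frac{1}{4} \left(-114\right) = - \frac{57}{2} \approx -28.5$)
$J{\left(n,G \right)} = \frac{100 + G}{-68 + G}$
$J{\left(t,k \right)} + 40347 = \frac{100 - \frac{57}{2}}{-68 - \frac{57}{2}} + 40347 = \frac{1}{- \frac{193}{2}} \cdot \frac{143}{2} + 40347 = \left(- \frac{2}{193}\right) \frac{143}{2} + 40347 = - \frac{143}{193} + 40347 = \frac{7786828}{193}$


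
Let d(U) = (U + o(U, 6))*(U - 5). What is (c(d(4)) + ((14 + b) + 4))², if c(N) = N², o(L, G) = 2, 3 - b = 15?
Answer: 1764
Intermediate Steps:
b = -12 (b = 3 - 1*15 = 3 - 15 = -12)
d(U) = (-5 + U)*(2 + U) (d(U) = (U + 2)*(U - 5) = (2 + U)*(-5 + U) = (-5 + U)*(2 + U))
(c(d(4)) + ((14 + b) + 4))² = ((-10 + 4² - 3*4)² + ((14 - 12) + 4))² = ((-10 + 16 - 12)² + (2 + 4))² = ((-6)² + 6)² = (36 + 6)² = 42² = 1764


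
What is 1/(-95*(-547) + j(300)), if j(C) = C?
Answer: 1/52265 ≈ 1.9133e-5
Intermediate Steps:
1/(-95*(-547) + j(300)) = 1/(-95*(-547) + 300) = 1/(51965 + 300) = 1/52265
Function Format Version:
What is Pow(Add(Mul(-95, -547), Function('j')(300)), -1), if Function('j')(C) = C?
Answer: Rational(1, 52265) ≈ 1.9133e-5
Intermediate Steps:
Pow(Add(Mul(-95, -547), Function('j')(300)), -1) = Pow(Add(Mul(-95, -547), 300), -1) = Pow(Add(51965, 300), -1) = Pow(52265, -1) = Rational(1, 52265)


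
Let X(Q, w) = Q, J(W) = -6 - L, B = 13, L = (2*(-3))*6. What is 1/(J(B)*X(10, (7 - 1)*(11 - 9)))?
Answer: 1/300 ≈ 0.0033333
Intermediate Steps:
L = -36 (L = -6*6 = -36)
J(W) = 30 (J(W) = -6 - 1*(-36) = -6 + 36 = 30)
1/(J(B)*X(10, (7 - 1)*(11 - 9))) = 1/(30*10) = 1/300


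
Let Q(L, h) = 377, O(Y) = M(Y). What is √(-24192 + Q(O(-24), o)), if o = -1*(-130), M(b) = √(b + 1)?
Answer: I*√23815 ≈ 154.32*I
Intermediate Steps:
M(b) = √(1 + b)
O(Y) = √(1 + Y)
o = 130
√(-24192 + Q(O(-24), o)) = √(-24192 + 377) = √(-23815) = I*√23815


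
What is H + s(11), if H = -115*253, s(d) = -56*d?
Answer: -29711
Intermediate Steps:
H = -29095
H + s(11) = -29095 - 56*11 = -29095 - 616 = -29711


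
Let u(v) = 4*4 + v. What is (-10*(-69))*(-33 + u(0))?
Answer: -11730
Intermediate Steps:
u(v) = 16 + v
(-10*(-69))*(-33 + u(0)) = (-10*(-69))*(-33 + (16 + 0)) = 690*(-33 + 16) = 690*(-17) = -11730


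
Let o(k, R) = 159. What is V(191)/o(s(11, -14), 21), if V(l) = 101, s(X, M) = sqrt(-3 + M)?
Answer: 101/159 ≈ 0.63522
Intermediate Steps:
V(191)/o(s(11, -14), 21) = 101/159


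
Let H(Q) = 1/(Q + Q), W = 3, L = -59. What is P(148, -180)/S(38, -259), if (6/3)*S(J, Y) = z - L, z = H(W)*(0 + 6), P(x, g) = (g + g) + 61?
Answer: -299/30 ≈ -9.9667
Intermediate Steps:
H(Q) = 1/(2*Q)
P(x, g) = 61 + 2*g (P(x, g) = 2*g + 61 = 61 + 2*g)
z = 1 (z = ((1/2)/3)*(0 + 6) = ((1/2)*(1/3))*6 = (1/6)*6 = 1)
S(J, Y) = 30 (S(J, Y) = (1 - 1*(-59))/2 = (1 + 59)/2 = (1/2)*60 = 30)
P(148, -180)/S(38, -259) = (61 + 2*(-180))/30 = (61 - 360)*(1/30) = -299*1/30 = -299/30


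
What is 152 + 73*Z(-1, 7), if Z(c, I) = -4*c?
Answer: 444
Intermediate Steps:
152 + 73*Z(-1, 7) = 152 + 73*(-4*(-1)) = 152 + 73*4 = 152 + 292 = 444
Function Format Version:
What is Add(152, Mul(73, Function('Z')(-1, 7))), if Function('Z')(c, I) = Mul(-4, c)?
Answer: 444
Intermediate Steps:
Add(152, Mul(73, Function('Z')(-1, 7))) = Add(152, Mul(73, Mul(-4, -1))) = Add(152, Mul(73, 4)) = Add(152, 292) = 444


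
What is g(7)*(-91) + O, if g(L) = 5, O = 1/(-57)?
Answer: -25936/57 ≈ -455.02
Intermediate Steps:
O = -1/57 ≈ -0.017544
g(7)*(-91) + O = 5*(-91) - 1/57 = -455 - 1/57 = -25936/57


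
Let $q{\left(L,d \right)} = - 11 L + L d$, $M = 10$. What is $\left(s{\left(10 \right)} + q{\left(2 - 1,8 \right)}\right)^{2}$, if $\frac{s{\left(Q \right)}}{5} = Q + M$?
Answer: $9409$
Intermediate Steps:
$s{\left(Q \right)} = 50 + 5 Q$ ($s{\left(Q \right)} = 5 \left(Q + 10\right) = 5 \left(10 + Q\right) = 50 + 5 Q$)
$\left(s{\left(10 \right)} + q{\left(2 - 1,8 \right)}\right)^{2} = \left(\left(50 + 5 \cdot 10\right) + \left(2 - 1\right) \left(-11 + 8\right)\right)^{2} = \left(\left(50 + 50\right) + \left(2 - 1\right) \left(-3\right)\right)^{2} = \left(100 + 1 \left(-3\right)\right)^{2} = \left(100 - 3\right)^{2} = 97^{2} = 9409$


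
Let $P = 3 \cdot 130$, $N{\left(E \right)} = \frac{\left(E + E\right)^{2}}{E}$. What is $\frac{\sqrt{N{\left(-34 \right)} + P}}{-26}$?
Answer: $- \frac{\sqrt{254}}{26} \approx -0.61298$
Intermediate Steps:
$N{\left(E \right)} = 4 E$ ($N{\left(E \right)} = \frac{\left(2 E\right)^{2}}{E} = \frac{4 E^{2}}{E} = 4 E$)
$P = 390$
$\frac{\sqrt{N{\left(-34 \right)} + P}}{-26} = \frac{\sqrt{4 \left(-34\right) + 390}}{-26} = \sqrt{-136 + 390} \left(- \frac{1}{26}\right) = \sqrt{254} \left(- \frac{1}{26}\right) = - \frac{\sqrt{254}}{26}$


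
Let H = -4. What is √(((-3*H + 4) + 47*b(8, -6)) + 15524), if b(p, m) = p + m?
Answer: √15634 ≈ 125.04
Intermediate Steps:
b(p, m) = m + p
√(((-3*H + 4) + 47*b(8, -6)) + 15524) = √(((-3*(-4) + 4) + 47*(-6 + 8)) + 15524) = √(((12 + 4) + 47*2) + 15524) = √((16 + 94) + 15524) = √(110 + 15524) = √15634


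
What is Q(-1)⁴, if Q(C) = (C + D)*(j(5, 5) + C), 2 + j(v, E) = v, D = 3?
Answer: 256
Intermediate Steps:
j(v, E) = -2 + v
Q(C) = (3 + C)² (Q(C) = (C + 3)*((-2 + 5) + C) = (3 + C)*(3 + C) = (3 + C)²)
Q(-1)⁴ = (9 + (-1)² + 6*(-1))⁴ = (9 + 1 - 6)⁴ = 4⁴ = 256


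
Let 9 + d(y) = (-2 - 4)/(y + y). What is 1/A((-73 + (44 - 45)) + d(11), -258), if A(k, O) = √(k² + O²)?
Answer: 11*√88933/889330 ≈ 0.0036886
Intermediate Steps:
d(y) = -9 - 3/y (d(y) = -9 + (-2 - 4)/(y + y) = -9 - 6*1/(2*y) = -9 - 3/y)
A(k, O) = √(O² + k²)
1/A((-73 + (44 - 45)) + d(11), -258) = 1/(√((-258)² + ((-73 + (44 - 45)) + (-9 - 3/11))²)) = 1/(√(66564 + ((-73 - 1) + (-9 - 3*1/11))²)) = 1/(√(66564 + (-74 + (-9 - 3/11))²)) = 1/(√(66564 + (-74 - 102/11)²)) = 1/(√(66564 + (-916/11)²)) = 1/(√(66564 + 839056/121)) = 1/(√(8893300/121)) = 1/(10*√88933/11) = 11*√88933/889330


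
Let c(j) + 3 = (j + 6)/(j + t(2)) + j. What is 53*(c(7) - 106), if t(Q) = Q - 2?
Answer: -37153/7 ≈ -5307.6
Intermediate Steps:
t(Q) = -2 + Q
c(j) = -3 + j + (6 + j)/j (c(j) = -3 + ((j + 6)/(j + (-2 + 2)) + j) = -3 + ((6 + j)/(j + 0) + j) = -3 + ((6 + j)/j + j) = -3 + (j + (6 + j)/j) = -3 + j + (6 + j)/j)
53*(c(7) - 106) = 53*((-2 + 7 + 6/7) - 106) = 53*(41/7 - 106) = 53*(-701/7) = -37153/7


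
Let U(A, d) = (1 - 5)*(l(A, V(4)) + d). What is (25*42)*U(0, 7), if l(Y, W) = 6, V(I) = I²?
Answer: -54600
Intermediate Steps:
U(A, d) = -24 - 4*d (U(A, d) = (1 - 5)*(6 + d) = -4*(6 + d) = -24 - 4*d)
(25*42)*U(0, 7) = (25*42)*(-24 - 4*7) = 1050*(-24 - 28) = 1050*(-52) = -54600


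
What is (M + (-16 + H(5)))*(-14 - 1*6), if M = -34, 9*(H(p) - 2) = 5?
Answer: 8540/9 ≈ 948.89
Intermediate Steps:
H(p) = 23/9 (H(p) = 2 + (1/9)*5 = 2 + 5/9 = 23/9)
(M + (-16 + H(5)))*(-14 - 1*6) = (-34 + (-16 + 23/9))*(-14 - 1*6) = (-34 - 121/9)*(-14 - 6) = -427/9*(-20) = 8540/9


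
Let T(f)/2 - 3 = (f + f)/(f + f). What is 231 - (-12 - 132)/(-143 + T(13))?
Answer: 3449/15 ≈ 229.93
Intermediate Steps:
T(f) = 8 (T(f) = 6 + 2*((f + f)/(f + f)) = 6 + 2*((2*f)/((2*f))) = 6 + 2*((2*f)*(1/(2*f))) = 6 + 2*1 = 6 + 2 = 8)
231 - (-12 - 132)/(-143 + T(13)) = 231 - (-12 - 132)/(-143 + 8) = 231 - (-144)/(-135) = 231 - (-144)*(-1)/135 = 231 - 1*16/15 = 231 - 16/15 = 3449/15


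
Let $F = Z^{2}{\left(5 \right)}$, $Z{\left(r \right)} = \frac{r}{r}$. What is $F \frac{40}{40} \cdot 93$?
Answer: $93$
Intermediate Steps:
$Z{\left(r \right)} = 1$
$F = 1$ ($F = 1^{2} = 1$)
$F \frac{40}{40} \cdot 93 = 1 \cdot \frac{40}{40} \cdot 93 = 1 \cdot 40 \cdot \frac{1}{40} \cdot 93 = 1 \cdot 1 \cdot 93 = 1 \cdot 93 = 93$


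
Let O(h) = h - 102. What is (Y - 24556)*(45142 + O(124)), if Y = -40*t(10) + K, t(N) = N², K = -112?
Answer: -1294761552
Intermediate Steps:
O(h) = -102 + h
Y = -4112 (Y = -40*10² - 112 = -40*100 - 112 = -4000 - 112 = -4112)
(Y - 24556)*(45142 + O(124)) = (-4112 - 24556)*(45142 + (-102 + 124)) = -28668*(45142 + 22) = -28668*45164 = -1294761552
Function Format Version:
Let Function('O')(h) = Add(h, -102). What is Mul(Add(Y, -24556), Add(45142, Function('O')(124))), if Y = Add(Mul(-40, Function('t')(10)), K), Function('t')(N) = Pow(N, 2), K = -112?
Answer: -1294761552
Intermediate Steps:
Function('O')(h) = Add(-102, h)
Y = -4112 (Y = Add(Mul(-40, Pow(10, 2)), -112) = Add(Mul(-40, 100), -112) = Add(-4000, -112) = -4112)
Mul(Add(Y, -24556), Add(45142, Function('O')(124))) = Mul(Add(-4112, -24556), Add(45142, Add(-102, 124))) = Mul(-28668, Add(45142, 22)) = Mul(-28668, 45164) = -1294761552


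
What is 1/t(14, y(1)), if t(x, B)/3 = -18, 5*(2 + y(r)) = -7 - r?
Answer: -1/54 ≈ -0.018519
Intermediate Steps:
y(r) = -17/5 - r/5 (y(r) = -2 + (-7 - r)/5 = -2 + (-7/5 - r/5) = -17/5 - r/5)
t(x, B) = -54 (t(x, B) = 3*(-18) = -54)
1/t(14, y(1)) = 1/(-54) = -1/54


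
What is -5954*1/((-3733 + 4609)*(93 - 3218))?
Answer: 2977/1368750 ≈ 0.0021750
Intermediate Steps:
-5954*1/((-3733 + 4609)*(93 - 3218)) = -5954/((-3125*876)) = -5954/(-2737500) = -5954*(-1/2737500) = 2977/1368750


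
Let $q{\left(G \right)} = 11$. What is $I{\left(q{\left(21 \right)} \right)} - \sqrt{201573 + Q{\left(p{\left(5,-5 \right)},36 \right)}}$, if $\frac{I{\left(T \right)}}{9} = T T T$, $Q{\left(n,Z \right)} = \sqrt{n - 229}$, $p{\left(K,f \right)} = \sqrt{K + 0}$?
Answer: $11979 - \sqrt{201573 + i \sqrt{229 - \sqrt{5}}} \approx 11530.0 - 0.01677 i$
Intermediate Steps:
$p{\left(K,f \right)} = \sqrt{K}$
$Q{\left(n,Z \right)} = \sqrt{-229 + n}$
$I{\left(T \right)} = 9 T^{3}$ ($I{\left(T \right)} = 9 T T T = 9 T^{2} T = 9 T^{3}$)
$I{\left(q{\left(21 \right)} \right)} - \sqrt{201573 + Q{\left(p{\left(5,-5 \right)},36 \right)}} = 9 \cdot 11^{3} - \sqrt{201573 + \sqrt{-229 + \sqrt{5}}} = 9 \cdot 1331 - \sqrt{201573 + \sqrt{-229 + \sqrt{5}}} = 11979 - \sqrt{201573 + \sqrt{-229 + \sqrt{5}}}$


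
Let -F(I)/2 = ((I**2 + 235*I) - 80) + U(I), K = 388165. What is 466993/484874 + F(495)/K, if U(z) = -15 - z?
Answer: -1162592763/1298007698 ≈ -0.89567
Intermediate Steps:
F(I) = 190 - 468*I - 2*I**2 (F(I) = -2*(((I**2 + 235*I) - 80) + (-15 - I)) = -2*((-80 + I**2 + 235*I) + (-15 - I)) = -2*(-95 + I**2 + 234*I) = 190 - 468*I - 2*I**2)
466993/484874 + F(495)/K = 466993/484874 + (190 - 468*495 - 2*495**2)/388165 = 466993*(1/484874) + (190 - 231660 - 2*245025)*(1/388165) = 466993/484874 + (190 - 231660 - 490050)*(1/388165) = 466993/484874 - 721520*1/388165 = 466993/484874 - 4976/2677 = -1162592763/1298007698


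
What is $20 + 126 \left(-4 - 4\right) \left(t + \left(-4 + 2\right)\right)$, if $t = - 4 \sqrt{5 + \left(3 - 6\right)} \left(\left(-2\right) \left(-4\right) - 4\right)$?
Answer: $2036 + 16128 \sqrt{2} \approx 24844.0$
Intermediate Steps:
$t = - 16 \sqrt{2}$ ($t = - 4 \sqrt{5 + \left(3 - 6\right)} \left(8 - 4\right) = - 4 \sqrt{5 - 3} \cdot 4 = - 4 \sqrt{2} \cdot 4 = - 16 \sqrt{2} \approx -22.627$)
$20 + 126 \left(-4 - 4\right) \left(t + \left(-4 + 2\right)\right) = 20 + 126 \left(-4 - 4\right) \left(- 16 \sqrt{2} + \left(-4 + 2\right)\right) = 20 + 126 \left(-4 - 4\right) \left(- 16 \sqrt{2} - 2\right) = 20 + 126 \left(- 8 \left(-2 - 16 \sqrt{2}\right)\right) = 20 + 126 \left(16 + 128 \sqrt{2}\right) = 20 + \left(2016 + 16128 \sqrt{2}\right) = 2036 + 16128 \sqrt{2}$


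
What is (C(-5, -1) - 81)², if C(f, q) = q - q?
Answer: 6561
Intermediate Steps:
C(f, q) = 0
(C(-5, -1) - 81)² = (0 - 81)² = (-81)² = 6561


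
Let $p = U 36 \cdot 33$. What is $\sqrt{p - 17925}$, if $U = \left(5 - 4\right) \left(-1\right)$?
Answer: $i \sqrt{19113} \approx 138.25 i$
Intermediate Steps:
$U = -1$ ($U = 1 \left(-1\right) = -1$)
$p = -1188$ ($p = \left(-1\right) 36 \cdot 33 = \left(-36\right) 33 = -1188$)
$\sqrt{p - 17925} = \sqrt{-1188 - 17925} = \sqrt{-19113} = i \sqrt{19113}$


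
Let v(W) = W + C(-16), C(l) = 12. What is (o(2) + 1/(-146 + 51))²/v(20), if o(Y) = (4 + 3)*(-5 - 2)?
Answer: 677448/9025 ≈ 75.063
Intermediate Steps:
o(Y) = -49 (o(Y) = 7*(-7) = -49)
v(W) = 12 + W (v(W) = W + 12 = 12 + W)
(o(2) + 1/(-146 + 51))²/v(20) = (-49 + 1/(-146 + 51))²/(12 + 20) = (-49 + 1/(-95))²/32 = (-49 - 1/95)²*(1/32) = (-4656/95)²*(1/32) = (21678336/9025)*(1/32) = 677448/9025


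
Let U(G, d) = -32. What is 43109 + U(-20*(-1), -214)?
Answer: 43077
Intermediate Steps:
43109 + U(-20*(-1), -214) = 43109 - 32 = 43077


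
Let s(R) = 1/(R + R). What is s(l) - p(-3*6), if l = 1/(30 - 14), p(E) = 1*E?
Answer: 26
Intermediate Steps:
p(E) = E
l = 1/16 ≈ 0.062500
s(R) = 1/(2*R)
s(l) - p(-3*6) = 1/(2*(1/16)) - (-3)*6 = (½)*16 - 1*(-18) = 8 + 18 = 26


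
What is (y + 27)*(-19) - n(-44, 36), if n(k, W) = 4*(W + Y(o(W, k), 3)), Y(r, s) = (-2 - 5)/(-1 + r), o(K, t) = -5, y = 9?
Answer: -2498/3 ≈ -832.67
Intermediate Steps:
Y(r, s) = -7/(-1 + r)
n(k, W) = 14/3 + 4*W (n(k, W) = 4*(W - 7/(-1 - 5)) = 4*(W - 7/(-6)) = 4*(W - 7*(-1/6)) = 4*(W + 7/6) = 4*(7/6 + W) = 14/3 + 4*W)
(y + 27)*(-19) - n(-44, 36) = (9 + 27)*(-19) - (14/3 + 4*36) = 36*(-19) - (14/3 + 144) = -684 - 1*446/3 = -684 - 446/3 = -2498/3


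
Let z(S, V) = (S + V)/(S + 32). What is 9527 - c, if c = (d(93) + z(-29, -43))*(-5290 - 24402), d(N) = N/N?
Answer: -673389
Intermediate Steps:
z(S, V) = (S + V)/(32 + S)
d(N) = 1
c = 682916 (c = (1 + (-29 - 43)/(32 - 29))*(-5290 - 24402) = (1 - 72/3)*(-29692) = (1 + (⅓)*(-72))*(-29692) = (1 - 24)*(-29692) = -23*(-29692) = 682916)
9527 - c = 9527 - 1*682916 = 9527 - 682916 = -673389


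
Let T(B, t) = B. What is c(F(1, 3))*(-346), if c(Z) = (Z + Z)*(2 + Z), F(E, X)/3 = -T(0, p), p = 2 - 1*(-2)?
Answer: 0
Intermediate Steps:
p = 4 (p = 2 + 2 = 4)
F(E, X) = 0 (F(E, X) = 3*(-1*0) = 3*0 = 0)
c(Z) = 2*Z*(2 + Z) (c(Z) = (2*Z)*(2 + Z) = 2*Z*(2 + Z))
c(F(1, 3))*(-346) = (2*0*(2 + 0))*(-346) = (2*0*2)*(-346) = 0*(-346) = 0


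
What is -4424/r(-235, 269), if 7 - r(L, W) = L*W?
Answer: -2212/31611 ≈ -0.069976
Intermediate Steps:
r(L, W) = 7 - L*W
-4424/r(-235, 269) = -4424/(7 - 1*(-235)*269) = -4424/(7 + 63215) = -4424/63222 = -4424*1/63222 = -2212/31611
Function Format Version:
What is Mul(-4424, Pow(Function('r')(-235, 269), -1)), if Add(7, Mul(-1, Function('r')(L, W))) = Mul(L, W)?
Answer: Rational(-2212, 31611) ≈ -0.069976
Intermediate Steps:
Function('r')(L, W) = Add(7, Mul(-1, L, W)) (Function('r')(L, W) = Add(7, Mul(-1, Mul(L, W))) = Add(7, Mul(-1, L, W)))
Mul(-4424, Pow(Function('r')(-235, 269), -1)) = Mul(-4424, Pow(Add(7, Mul(-1, -235, 269)), -1)) = Mul(-4424, Pow(Add(7, 63215), -1)) = Mul(-4424, Pow(63222, -1)) = Mul(-4424, Rational(1, 63222)) = Rational(-2212, 31611)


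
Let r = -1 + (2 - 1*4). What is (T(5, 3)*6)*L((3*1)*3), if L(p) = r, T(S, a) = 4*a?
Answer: -216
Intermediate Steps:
r = -3 (r = -1 + (2 - 4) = -1 - 2 = -3)
L(p) = -3
(T(5, 3)*6)*L((3*1)*3) = ((4*3)*6)*(-3) = (12*6)*(-3) = 72*(-3) = -216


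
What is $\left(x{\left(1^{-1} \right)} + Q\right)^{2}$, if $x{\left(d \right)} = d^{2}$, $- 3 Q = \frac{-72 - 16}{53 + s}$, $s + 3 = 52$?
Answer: $\frac{38809}{23409} \approx 1.6579$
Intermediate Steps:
$s = 49$ ($s = -3 + 52 = 49$)
$Q = \frac{44}{153}$ ($Q = - \frac{\left(-72 - 16\right) \frac{1}{53 + 49}}{3} = - \frac{\left(-88\right) \frac{1}{102}}{3} = \left(- \frac{1}{3}\right) \left(- \frac{44}{51}\right) = \frac{44}{153} \approx 0.28758$)
$\left(x{\left(1^{-1} \right)} + Q\right)^{2} = \left(\left(1^{-1}\right)^{2} + \frac{44}{153}\right)^{2} = \left(1^{2} + \frac{44}{153}\right)^{2} = \left(1 + \frac{44}{153}\right)^{2} = \left(\frac{197}{153}\right)^{2} = \frac{38809}{23409}$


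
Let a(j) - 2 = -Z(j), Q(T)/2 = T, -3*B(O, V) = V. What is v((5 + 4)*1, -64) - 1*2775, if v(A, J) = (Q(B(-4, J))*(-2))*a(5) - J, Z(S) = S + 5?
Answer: -6085/3 ≈ -2028.3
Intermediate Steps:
Z(S) = 5 + S
B(O, V) = -V/3
Q(T) = 2*T
a(j) = -3 - j (a(j) = 2 - (5 + j) = 2 + (-5 - j) = -3 - j)
v(A, J) = -35*J/3 (v(A, J) = ((2*(-J/3))*(-2))*(-3 - 1*5) - J = (-2*J/3*(-2))*(-3 - 5) - J = (4*J/3)*(-8) - J = -32*J/3 - J = -35*J/3)
v((5 + 4)*1, -64) - 1*2775 = -35/3*(-64) - 1*2775 = 2240/3 - 2775 = -6085/3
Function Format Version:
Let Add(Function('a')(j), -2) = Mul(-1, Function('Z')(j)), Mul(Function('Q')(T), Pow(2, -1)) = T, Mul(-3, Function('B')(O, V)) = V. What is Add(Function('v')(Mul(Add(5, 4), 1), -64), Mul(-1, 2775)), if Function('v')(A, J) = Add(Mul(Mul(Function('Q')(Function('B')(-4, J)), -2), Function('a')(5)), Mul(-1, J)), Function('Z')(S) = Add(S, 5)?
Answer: Rational(-6085, 3) ≈ -2028.3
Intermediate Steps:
Function('Z')(S) = Add(5, S)
Function('B')(O, V) = Mul(Rational(-1, 3), V)
Function('Q')(T) = Mul(2, T)
Function('a')(j) = Add(-3, Mul(-1, j)) (Function('a')(j) = Add(2, Mul(-1, Add(5, j))) = Add(2, Add(-5, Mul(-1, j))) = Add(-3, Mul(-1, j)))
Function('v')(A, J) = Mul(Rational(-35, 3), J) (Function('v')(A, J) = Add(Mul(Mul(Mul(2, Mul(Rational(-1, 3), J)), -2), Add(-3, Mul(-1, 5))), Mul(-1, J)) = Add(Mul(Mul(Mul(Rational(-2, 3), J), -2), Add(-3, -5)), Mul(-1, J)) = Add(Mul(Mul(Rational(4, 3), J), -8), Mul(-1, J)) = Add(Mul(Rational(-32, 3), J), Mul(-1, J)) = Mul(Rational(-35, 3), J))
Add(Function('v')(Mul(Add(5, 4), 1), -64), Mul(-1, 2775)) = Add(Mul(Rational(-35, 3), -64), Mul(-1, 2775)) = Add(Rational(2240, 3), -2775) = Rational(-6085, 3)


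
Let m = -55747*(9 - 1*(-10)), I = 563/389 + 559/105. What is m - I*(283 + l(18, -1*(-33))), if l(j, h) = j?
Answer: -6192283493/5835 ≈ -1.0612e+6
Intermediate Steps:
I = 276566/40845 (I = 563*(1/389) + 559*(1/105) = 563/389 + 559/105 = 276566/40845 ≈ 6.7711)
m = -1059193 (m = -55747*(9 + 10) = -55747*19 = -1059193)
m - I*(283 + l(18, -1*(-33))) = -1059193 - 276566*(283 + 18)/40845 = -1059193 - 276566*301/40845 = -1059193 - 1*11892338/5835 = -1059193 - 11892338/5835 = -6192283493/5835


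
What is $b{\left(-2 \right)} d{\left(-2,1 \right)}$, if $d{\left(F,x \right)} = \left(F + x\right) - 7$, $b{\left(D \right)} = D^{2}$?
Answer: $-32$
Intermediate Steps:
$d{\left(F,x \right)} = -7 + F + x$
$b{\left(-2 \right)} d{\left(-2,1 \right)} = \left(-2\right)^{2} \left(-7 - 2 + 1\right) = 4 \left(-8\right) = -32$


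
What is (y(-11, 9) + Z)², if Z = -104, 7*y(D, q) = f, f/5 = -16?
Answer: 652864/49 ≈ 13324.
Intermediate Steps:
f = -80 (f = 5*(-16) = -80)
y(D, q) = -80/7 (y(D, q) = (⅐)*(-80) = -80/7)
(y(-11, 9) + Z)² = (-80/7 - 104)² = (-808/7)² = 652864/49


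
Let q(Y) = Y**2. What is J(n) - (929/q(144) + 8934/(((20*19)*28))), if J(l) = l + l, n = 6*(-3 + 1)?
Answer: -343142809/13789440 ≈ -24.884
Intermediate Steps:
n = -12 (n = 6*(-2) = -12)
J(l) = 2*l
J(n) - (929/q(144) + 8934/(((20*19)*28))) = 2*(-12) - (929/(144**2) + 8934/(((20*19)*28))) = -24 - (929/20736 + 8934/((380*28))) = -24 - (929*(1/20736) + 8934/10640) = -24 - (929/20736 + 8934*(1/10640)) = -24 - (929/20736 + 4467/5320) = -24 - 1*12196249/13789440 = -24 - 12196249/13789440 = -343142809/13789440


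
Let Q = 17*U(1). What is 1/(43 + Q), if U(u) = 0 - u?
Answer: 1/26 ≈ 0.038462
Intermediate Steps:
U(u) = -u
Q = -17 (Q = 17*(-1*1) = 17*(-1) = -17)
1/(43 + Q) = 1/(43 - 17) = 1/26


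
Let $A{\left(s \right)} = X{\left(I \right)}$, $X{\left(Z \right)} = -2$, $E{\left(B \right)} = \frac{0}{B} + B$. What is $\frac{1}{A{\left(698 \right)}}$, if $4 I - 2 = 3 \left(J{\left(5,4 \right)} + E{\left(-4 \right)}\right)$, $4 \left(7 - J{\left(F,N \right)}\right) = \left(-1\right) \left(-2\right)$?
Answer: $- \frac{1}{2} \approx -0.5$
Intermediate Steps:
$E{\left(B \right)} = B$ ($E{\left(B \right)} = 0 + B = B$)
$J{\left(F,N \right)} = \frac{13}{2}$ ($J{\left(F,N \right)} = 7 - \frac{\left(-1\right) \left(-2\right)}{4} = 7 - \frac{1}{2} = \frac{13}{2}$)
$I = \frac{19}{8}$ ($I = \frac{1}{2} + \frac{3 \left(\frac{13}{2} - 4\right)}{4} = \frac{1}{2} + \frac{3 \cdot \frac{5}{2}}{4} = \frac{1}{2} + \frac{1}{4} \cdot \frac{15}{2} = \frac{1}{2} + \frac{15}{8} = \frac{19}{8} \approx 2.375$)
$A{\left(s \right)} = -2$
$\frac{1}{A{\left(698 \right)}} = \frac{1}{-2} = - \frac{1}{2}$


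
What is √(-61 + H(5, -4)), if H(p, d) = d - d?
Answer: I*√61 ≈ 7.8102*I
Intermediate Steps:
H(p, d) = 0
√(-61 + H(5, -4)) = √(-61 + 0) = √(-61) = I*√61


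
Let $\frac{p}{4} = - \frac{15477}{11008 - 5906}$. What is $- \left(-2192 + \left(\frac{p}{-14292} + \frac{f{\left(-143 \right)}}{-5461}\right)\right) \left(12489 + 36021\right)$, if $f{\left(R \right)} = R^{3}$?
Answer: $\frac{444429873518373435}{5530611367} \approx 8.0358 \cdot 10^{7}$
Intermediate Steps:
$p = - \frac{30954}{2551}$ ($p = 4 \left(- \frac{15477}{11008 - 5906}\right) = 4 \left(- \frac{15477}{5102}\right) = - \frac{30954}{2551} \approx -12.134$)
$- \left(-2192 + \left(\frac{p}{-14292} + \frac{f{\left(-143 \right)}}{-5461}\right)\right) \left(12489 + 36021\right) = - \left(-2192 - \left(- \frac{5159}{6076482} - \frac{\left(-143\right)^{3}}{-5461}\right)\right) \left(12489 + 36021\right) = - \left(-2192 - - \frac{17768919373073}{33183668202}\right) 48510 = - \left(-2192 + \left(\frac{5159}{6076482} + \frac{2924207}{5461}\right)\right) 48510 = - \left(-2192 + \frac{17768919373073}{33183668202}\right) 48510 = - \frac{\left(-54969681325711\right) 48510}{33183668202} = \left(-1\right) \left(- \frac{444429873518373435}{5530611367}\right) = \frac{444429873518373435}{5530611367}$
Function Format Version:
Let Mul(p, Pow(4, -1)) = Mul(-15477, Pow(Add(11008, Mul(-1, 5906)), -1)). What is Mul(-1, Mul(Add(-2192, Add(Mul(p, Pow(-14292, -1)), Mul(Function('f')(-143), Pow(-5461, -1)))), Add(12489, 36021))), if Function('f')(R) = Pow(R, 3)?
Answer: Rational(444429873518373435, 5530611367) ≈ 8.0358e+7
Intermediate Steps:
p = Rational(-30954, 2551) (p = Mul(4, Mul(-15477, Pow(Add(11008, Mul(-1, 5906)), -1))) = Mul(4, Mul(-15477, Pow(Add(11008, -5906), -1))) = Mul(4, Mul(-15477, Pow(5102, -1))) = Mul(4, Mul(-15477, Rational(1, 5102))) = Mul(4, Rational(-15477, 5102)) = Rational(-30954, 2551) ≈ -12.134)
Mul(-1, Mul(Add(-2192, Add(Mul(p, Pow(-14292, -1)), Mul(Function('f')(-143), Pow(-5461, -1)))), Add(12489, 36021))) = Mul(-1, Mul(Add(-2192, Add(Mul(Rational(-30954, 2551), Pow(-14292, -1)), Mul(Pow(-143, 3), Pow(-5461, -1)))), Add(12489, 36021))) = Mul(-1, Mul(Add(-2192, Add(Mul(Rational(-30954, 2551), Rational(-1, 14292)), Mul(-2924207, Rational(-1, 5461)))), 48510)) = Mul(-1, Mul(Add(-2192, Add(Rational(5159, 6076482), Rational(2924207, 5461))), 48510)) = Mul(-1, Mul(Add(-2192, Rational(17768919373073, 33183668202)), 48510)) = Mul(-1, Mul(Rational(-54969681325711, 33183668202), 48510)) = Mul(-1, Rational(-444429873518373435, 5530611367)) = Rational(444429873518373435, 5530611367)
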